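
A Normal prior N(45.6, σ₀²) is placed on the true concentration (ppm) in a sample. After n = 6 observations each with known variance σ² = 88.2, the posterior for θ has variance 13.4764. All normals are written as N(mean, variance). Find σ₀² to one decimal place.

σ₀² = 161.9

Posterior precision equals prior precision plus data precision: 1/σ_n² = 1/σ₀² + n/σ².
So 1/σ₀² = 1/13.4764 − 6/88.2 = 0.074204 − 0.068027 = 0.006177.
Hence σ₀² = 1/0.006177 ≈ 161.9.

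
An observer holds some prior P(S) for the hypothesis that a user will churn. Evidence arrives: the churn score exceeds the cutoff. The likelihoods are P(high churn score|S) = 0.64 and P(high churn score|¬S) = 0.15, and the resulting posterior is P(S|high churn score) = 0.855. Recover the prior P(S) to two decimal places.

In odds form, posterior odds = prior odds × likelihood ratio, so prior odds = posterior odds ÷ LR.
Posterior odds = 0.855/(1−0.855) = 5.8966. LR = 0.64/0.15 = 4.2667.
Prior odds = 5.8966/4.2667 = 1.3820, so P(S) = 1.3820/(1+1.3820) ≈ 0.58.

P(S) = 0.58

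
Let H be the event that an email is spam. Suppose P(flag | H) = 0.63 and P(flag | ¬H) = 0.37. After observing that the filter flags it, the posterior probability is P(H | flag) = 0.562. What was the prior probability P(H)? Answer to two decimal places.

P(H) = 0.43

Bayes' rule in odds form gives O(H|E) = O(H)·[P(E|H)/P(E|¬H)], hence O(H) = O(H|E)/LR.
Posterior odds = 0.562/(1−0.562) = 1.2831. LR = 0.63/0.37 = 1.7027.
Prior odds = 1.2831/1.7027 = 0.7536, so P(H) = 0.7536/(1+0.7536) ≈ 0.43.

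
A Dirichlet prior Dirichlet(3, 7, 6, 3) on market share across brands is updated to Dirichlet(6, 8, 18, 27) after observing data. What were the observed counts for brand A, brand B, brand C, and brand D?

For a Dirichlet(α) prior with multinomial counts c, the posterior is Dirichlet(α + c) componentwise.
Counts are posterior − prior componentwise: 6−3=3, 8−7=1, 18−6=12, 27−3=24.

counts (3, 1, 12, 24)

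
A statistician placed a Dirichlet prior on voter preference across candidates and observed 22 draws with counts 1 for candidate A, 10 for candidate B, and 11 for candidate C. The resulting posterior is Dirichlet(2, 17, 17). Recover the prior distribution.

Dirichlet(1, 7, 6)

For a Dirichlet(α) prior with multinomial counts c, the posterior is Dirichlet(α + c) componentwise.
Subtract each count from the matching posterior parameter: 2−1=1, 17−10=7, 17−11=6.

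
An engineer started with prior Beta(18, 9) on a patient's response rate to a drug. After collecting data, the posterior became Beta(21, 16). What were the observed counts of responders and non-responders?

3 responders and 7 non-responders

Beta is conjugate to the binomial likelihood: posterior = Beta(a+s, b+f).
So s = 21 − 18 = 3 and f = 16 − 9 = 7.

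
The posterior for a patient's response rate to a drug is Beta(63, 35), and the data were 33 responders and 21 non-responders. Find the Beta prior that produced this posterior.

Beta(30, 14)

Beta is conjugate to the binomial likelihood: posterior = Beta(a+s, b+f).
So a = 63 − 33 = 30 and b = 35 − 21 = 14.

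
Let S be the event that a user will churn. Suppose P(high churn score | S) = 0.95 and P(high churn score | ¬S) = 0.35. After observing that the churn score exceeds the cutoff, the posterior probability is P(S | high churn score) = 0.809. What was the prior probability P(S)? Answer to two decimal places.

P(S) = 0.61

In odds form, posterior odds = prior odds × likelihood ratio, so prior odds = posterior odds ÷ LR.
Posterior odds = 0.809/(1−0.809) = 4.2356. LR = 0.95/0.35 = 2.7143.
Prior odds = 4.2356/2.7143 = 1.5605, so P(S) = 1.5605/(1+1.5605) ≈ 0.61.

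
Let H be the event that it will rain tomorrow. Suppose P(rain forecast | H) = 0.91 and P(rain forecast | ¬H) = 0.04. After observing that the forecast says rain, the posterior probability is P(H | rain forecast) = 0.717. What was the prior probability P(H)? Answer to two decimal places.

Bayes' rule in odds form gives O(H|E) = O(H)·[P(E|H)/P(E|¬H)], hence O(H) = O(H|E)/LR.
Posterior odds = 0.717/(1−0.717) = 2.5336. LR = 0.91/0.04 = 22.7500.
Prior odds = 2.5336/22.7500 = 0.1114, so P(H) = 0.1114/(1+0.1114) ≈ 0.10.

P(H) = 0.10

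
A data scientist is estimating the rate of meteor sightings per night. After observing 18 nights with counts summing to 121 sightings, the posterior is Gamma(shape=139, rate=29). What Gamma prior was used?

Gamma(shape=18, rate=11)

Gamma–Poisson conjugacy: posterior shape = α + Σxᵢ, posterior rate = β + n.
So α = 139 − 121 = 18 and β = 29 − 18 = 11.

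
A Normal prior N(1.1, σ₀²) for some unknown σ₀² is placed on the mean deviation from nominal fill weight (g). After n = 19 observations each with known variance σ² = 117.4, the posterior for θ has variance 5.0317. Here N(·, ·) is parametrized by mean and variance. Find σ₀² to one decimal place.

For the Normal–Normal model with known σ², precisions add: τ_n = τ₀ + n/σ².
So 1/σ₀² = 1/5.0317 − 19/117.4 = 0.198740 − 0.161840 = 0.036900.
Hence σ₀² = 1/0.036900 ≈ 27.1.

σ₀² = 27.1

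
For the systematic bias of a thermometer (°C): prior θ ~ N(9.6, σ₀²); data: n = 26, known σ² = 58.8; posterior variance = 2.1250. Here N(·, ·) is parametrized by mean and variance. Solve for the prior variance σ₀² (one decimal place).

Posterior precision equals prior precision plus data precision: 1/σ_n² = 1/σ₀² + n/σ².
So 1/σ₀² = 1/2.1250 − 26/58.8 = 0.470588 − 0.442177 = 0.028411.
Hence σ₀² = 1/0.028411 ≈ 35.2.

σ₀² = 35.2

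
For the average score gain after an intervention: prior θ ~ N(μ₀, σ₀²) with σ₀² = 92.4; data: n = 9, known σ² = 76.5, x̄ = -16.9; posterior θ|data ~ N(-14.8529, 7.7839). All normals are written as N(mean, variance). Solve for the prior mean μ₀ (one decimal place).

μ₀ = 7.4

The posterior mean is a precision-weighted average: μ_n = (τ₀μ₀ + τ_data·x̄)/(τ₀+τ_data), with τ₀=1/σ₀² and τ_data=n/σ².
Here τ₀ = 1/92.4 = 0.010823 and τ_data = 9/76.5 = 0.117647, so τ_n = 0.128470.
Rearranging for μ₀: μ₀ = (μ_n·τ_n − τ_data·x̄)/τ₀ = (-14.8529·0.128470 − 0.117647·-16.9) / 0.010823 = 0.080082/0.010823 ≈ 7.4.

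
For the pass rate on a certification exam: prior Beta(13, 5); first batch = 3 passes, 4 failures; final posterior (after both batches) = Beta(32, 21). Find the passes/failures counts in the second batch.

Sequential conjugate updates are equivalent to a single update on the pooled data, so total successes = posterior α − prior α and total failures = posterior β − prior β.
Total across both batches: 32−13=19 passes, 21−5=16 failures.
Subtract the first batch: 19−3=16 passes and 16−4=12 failures.

16 passes and 12 failures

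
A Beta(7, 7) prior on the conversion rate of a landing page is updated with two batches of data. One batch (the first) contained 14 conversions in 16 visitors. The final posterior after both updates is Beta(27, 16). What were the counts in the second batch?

Sequential conjugate updates are equivalent to a single update on the pooled data, so total successes = posterior α − prior α and total failures = posterior β − prior β.
Total across both batches: 27−7=20 conversions, 16−7=9 bounces.
Subtract the first batch: 20−14=6 conversions and 9−2=7 bounces.

6 conversions and 7 bounces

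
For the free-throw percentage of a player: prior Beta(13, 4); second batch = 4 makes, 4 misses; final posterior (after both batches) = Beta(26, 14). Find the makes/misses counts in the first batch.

Because Beta–binomial updating is additive in the counts, the combined data contributed (α_post−α_prior, β_post−β_prior) successes and failures.
Total across both batches: 26−13=13 makes, 14−4=10 misses.
Subtract the second batch: 13−4=9 makes and 10−4=6 misses.

9 makes and 6 misses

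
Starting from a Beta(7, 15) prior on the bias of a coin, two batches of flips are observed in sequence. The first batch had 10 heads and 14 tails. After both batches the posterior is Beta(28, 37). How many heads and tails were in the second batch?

Sequential conjugate updates are equivalent to a single update on the pooled data, so total successes = posterior α − prior α and total failures = posterior β − prior β.
Total across both batches: 28−7=21 heads, 37−15=22 tails.
Subtract the first batch: 21−10=11 heads and 22−14=8 tails.

11 heads and 8 tails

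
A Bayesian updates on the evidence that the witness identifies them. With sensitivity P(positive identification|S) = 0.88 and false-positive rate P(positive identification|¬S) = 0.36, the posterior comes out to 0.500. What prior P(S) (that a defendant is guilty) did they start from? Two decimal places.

P(S) = 0.29

In odds form, posterior odds = prior odds × likelihood ratio, so prior odds = posterior odds ÷ LR.
Posterior odds = 0.500/(1−0.500) = 1.0000. LR = 0.88/0.36 = 2.4444.
Prior odds = 1.0000/2.4444 = 0.4091, so P(S) = 0.4091/(1+0.4091) ≈ 0.29.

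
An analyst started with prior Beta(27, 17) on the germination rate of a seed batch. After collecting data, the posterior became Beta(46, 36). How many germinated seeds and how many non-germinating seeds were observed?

19 germinated seeds and 19 non-germinating seeds

Under Beta–binomial conjugacy the posterior parameters are (a+s, b+f).
Match parameters: s=46−27=19, f=36−17=19.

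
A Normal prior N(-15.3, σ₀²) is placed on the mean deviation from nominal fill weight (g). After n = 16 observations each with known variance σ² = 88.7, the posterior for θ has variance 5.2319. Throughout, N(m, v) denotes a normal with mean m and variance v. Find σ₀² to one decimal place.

σ₀² = 93.0

Posterior precision equals prior precision plus data precision: 1/σ_n² = 1/σ₀² + n/σ².
So 1/σ₀² = 1/5.2319 − 16/88.7 = 0.191135 − 0.180383 = 0.010752.
Hence σ₀² = 1/0.010752 ≈ 93.0.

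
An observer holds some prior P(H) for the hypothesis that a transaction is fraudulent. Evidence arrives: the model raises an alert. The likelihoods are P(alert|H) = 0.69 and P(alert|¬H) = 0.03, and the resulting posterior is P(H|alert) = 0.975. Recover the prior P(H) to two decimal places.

P(H) = 0.63

In odds form, posterior odds = prior odds × likelihood ratio, so prior odds = posterior odds ÷ LR.
Posterior odds = 0.975/(1−0.975) = 39.0000. LR = 0.69/0.03 = 23.0000.
Prior odds = 39.0000/23.0000 = 1.6957, so P(H) = 1.6957/(1+1.6957) ≈ 0.63.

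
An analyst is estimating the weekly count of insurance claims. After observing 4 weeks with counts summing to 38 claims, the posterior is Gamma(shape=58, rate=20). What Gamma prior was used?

Gamma–Poisson conjugacy: posterior shape = α + Σxᵢ, posterior rate = β + n.
So α = 58 − 38 = 20 and β = 20 − 4 = 16.

Gamma(shape=20, rate=16)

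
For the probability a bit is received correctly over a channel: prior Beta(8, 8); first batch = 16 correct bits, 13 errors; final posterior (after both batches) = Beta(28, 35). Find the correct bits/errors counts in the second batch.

4 correct bits and 14 errors

Because Beta–binomial updating is additive in the counts, the combined data contributed (α_post−α_prior, β_post−β_prior) successes and failures.
Total across both batches: 28−8=20 correct bits, 35−8=27 errors.
Subtract the first batch: 20−16=4 correct bits and 27−13=14 errors.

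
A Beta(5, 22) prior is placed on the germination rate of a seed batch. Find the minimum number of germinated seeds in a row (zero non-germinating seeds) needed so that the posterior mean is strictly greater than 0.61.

k = 30

After k germinated seeds and 0 non-germinating seeds the posterior is Beta(5+k, 22), with mean (5+k)/(5+22+k).
Set (5+k)/(27+k) > 0.61 and solve: k > (0.61·27 − 5)/(1 − 0.61) = 29.410.
The smallest integer exceeding 29.410 is 30, and checking k=30: (35)/(57) = 0.6140 > 0.61.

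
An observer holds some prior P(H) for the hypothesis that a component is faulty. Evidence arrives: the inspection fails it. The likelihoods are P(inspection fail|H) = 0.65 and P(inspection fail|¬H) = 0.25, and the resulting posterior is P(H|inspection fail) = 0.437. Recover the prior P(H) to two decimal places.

Bayes' rule in odds form gives O(H|E) = O(H)·[P(E|H)/P(E|¬H)], hence O(H) = O(H|E)/LR.
Posterior odds = 0.437/(1−0.437) = 0.7762. LR = 0.65/0.25 = 2.6000.
Prior odds = 0.7762/2.6000 = 0.2985, so P(H) = 0.2985/(1+0.2985) ≈ 0.23.

P(H) = 0.23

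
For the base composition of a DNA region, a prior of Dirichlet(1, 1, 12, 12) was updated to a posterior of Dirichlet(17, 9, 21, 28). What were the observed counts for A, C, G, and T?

For a Dirichlet(α) prior with multinomial counts c, the posterior is Dirichlet(α + c) componentwise.
Counts are posterior − prior componentwise: 17−1=16, 9−1=8, 21−12=9, 28−12=16.

counts (16, 8, 9, 16)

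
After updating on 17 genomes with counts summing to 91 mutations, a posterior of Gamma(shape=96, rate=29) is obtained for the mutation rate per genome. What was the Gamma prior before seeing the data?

Gamma(shape=5, rate=12)

A Gamma(α, β) prior (rate parametrization) on a Poisson rate with n observations summing to S gives posterior Gamma(α+S, β+n).
So α = 96 − 91 = 5 and β = 29 − 17 = 12.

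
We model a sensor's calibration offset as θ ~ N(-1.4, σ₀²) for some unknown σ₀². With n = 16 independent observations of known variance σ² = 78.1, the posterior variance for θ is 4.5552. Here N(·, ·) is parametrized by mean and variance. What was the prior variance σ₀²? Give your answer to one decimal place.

Posterior precision equals prior precision plus data precision: 1/σ_n² = 1/σ₀² + n/σ².
So 1/σ₀² = 1/4.5552 − 16/78.1 = 0.219529 − 0.204866 = 0.014663.
Hence σ₀² = 1/0.014663 ≈ 68.2.

σ₀² = 68.2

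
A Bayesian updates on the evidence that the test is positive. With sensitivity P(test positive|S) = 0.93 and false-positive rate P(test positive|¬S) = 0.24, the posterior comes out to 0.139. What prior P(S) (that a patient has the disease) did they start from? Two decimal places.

Bayes' rule in odds form gives O(S|E) = O(S)·[P(E|S)/P(E|¬S)], hence O(S) = O(S|E)/LR.
Posterior odds = 0.139/(1−0.139) = 0.1614. LR = 0.93/0.24 = 3.8750.
Prior odds = 0.1614/3.8750 = 0.0417, so P(S) = 0.0417/(1+0.0417) ≈ 0.04.

P(S) = 0.04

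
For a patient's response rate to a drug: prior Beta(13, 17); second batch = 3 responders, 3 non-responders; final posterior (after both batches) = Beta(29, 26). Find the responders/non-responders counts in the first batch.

13 responders and 6 non-responders

Because Beta–binomial updating is additive in the counts, the combined data contributed (α_post−α_prior, β_post−β_prior) successes and failures.
Total across both batches: 29−13=16 responders, 26−17=9 non-responders.
Subtract the second batch: 16−3=13 responders and 9−3=6 non-responders.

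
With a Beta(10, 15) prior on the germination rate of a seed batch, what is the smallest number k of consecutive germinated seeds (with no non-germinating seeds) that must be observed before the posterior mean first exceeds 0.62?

After k germinated seeds and 0 non-germinating seeds the posterior is Beta(10+k, 15), with mean (10+k)/(10+15+k).
Set (10+k)/(25+k) > 0.62 and solve: k > (0.62·25 − 10)/(1 − 0.62) = 14.474.
The smallest integer exceeding 14.474 is 15, and checking k=15: (25)/(40) = 0.6250 > 0.62.

k = 15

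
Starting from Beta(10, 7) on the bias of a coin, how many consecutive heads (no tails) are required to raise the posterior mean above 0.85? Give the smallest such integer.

k = 30

After k heads and 0 tails the posterior is Beta(10+k, 7), with mean (10+k)/(10+7+k).
Set (10+k)/(17+k) > 0.85 and solve: k > (0.85·17 − 10)/(1 − 0.85) = 29.667.
The smallest integer exceeding 29.667 is 30, and checking k=30: (40)/(47) = 0.8511 > 0.85.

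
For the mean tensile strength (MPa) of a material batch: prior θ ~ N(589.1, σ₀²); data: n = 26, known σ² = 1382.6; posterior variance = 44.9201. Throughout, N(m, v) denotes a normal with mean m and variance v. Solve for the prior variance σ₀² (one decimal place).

σ₀² = 289.3

For the Normal–Normal model with known σ², precisions add: τ_n = τ₀ + n/σ².
So 1/σ₀² = 1/44.9201 − 26/1382.6 = 0.022262 − 0.018805 = 0.003457.
Hence σ₀² = 1/0.003457 ≈ 289.3.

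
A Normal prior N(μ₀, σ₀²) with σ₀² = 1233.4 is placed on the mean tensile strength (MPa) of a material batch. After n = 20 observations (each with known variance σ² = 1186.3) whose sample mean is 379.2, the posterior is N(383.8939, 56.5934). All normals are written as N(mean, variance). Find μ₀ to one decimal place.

With known observation variance, the Normal–Normal posterior has precision τ_n = τ₀ + n/σ² and mean μ_n = (τ₀μ₀ + (n/σ²)x̄)/τ_n.
Here τ₀ = 1/1233.4 = 0.000811 and τ_data = 20/1186.3 = 0.016859, so τ_n = 0.017670.
Rearranging for μ₀: μ₀ = (μ_n·τ_n − τ_data·x̄)/τ₀ = (383.8939·0.017670 − 0.016859·379.2) / 0.000811 = 0.390472/0.000811 ≈ 481.5.

μ₀ = 481.5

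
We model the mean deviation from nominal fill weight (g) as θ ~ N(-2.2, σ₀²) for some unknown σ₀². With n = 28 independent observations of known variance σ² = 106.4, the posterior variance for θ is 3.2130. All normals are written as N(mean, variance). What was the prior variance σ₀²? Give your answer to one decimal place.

σ₀² = 20.8

Posterior precision equals prior precision plus data precision: 1/σ_n² = 1/σ₀² + n/σ².
So 1/σ₀² = 1/3.2130 − 28/106.4 = 0.311236 − 0.263158 = 0.048078.
Hence σ₀² = 1/0.048078 ≈ 20.8.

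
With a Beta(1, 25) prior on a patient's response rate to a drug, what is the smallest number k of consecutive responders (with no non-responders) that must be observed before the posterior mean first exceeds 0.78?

k = 88

After k responders and 0 non-responders the posterior is Beta(1+k, 25), with mean (1+k)/(1+25+k).
Set (1+k)/(26+k) > 0.78 and solve: k > (0.78·26 − 1)/(1 − 0.78) = 87.636.
The smallest integer exceeding 87.636 is 88.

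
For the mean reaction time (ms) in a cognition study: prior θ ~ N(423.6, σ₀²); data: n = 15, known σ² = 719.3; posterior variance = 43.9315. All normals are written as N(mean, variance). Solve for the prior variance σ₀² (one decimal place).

σ₀² = 523.8

Posterior precision equals prior precision plus data precision: 1/σ_n² = 1/σ₀² + n/σ².
So 1/σ₀² = 1/43.9315 − 15/719.3 = 0.022763 − 0.020854 = 0.001909.
Hence σ₀² = 1/0.001909 ≈ 523.8.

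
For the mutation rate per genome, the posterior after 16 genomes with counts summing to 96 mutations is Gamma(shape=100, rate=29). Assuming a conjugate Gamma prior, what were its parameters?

Gamma(shape=4, rate=13)

Gamma–Poisson conjugacy: posterior shape = α + Σxᵢ, posterior rate = β + n.
So α = 100 − 96 = 4 and β = 29 − 16 = 13.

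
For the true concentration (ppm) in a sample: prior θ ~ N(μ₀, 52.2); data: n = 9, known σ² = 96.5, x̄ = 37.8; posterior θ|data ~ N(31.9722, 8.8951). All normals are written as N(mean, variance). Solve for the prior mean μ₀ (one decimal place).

μ₀ = 3.6

With known observation variance, the Normal–Normal posterior has precision τ_n = τ₀ + n/σ² and mean μ_n = (τ₀μ₀ + (n/σ²)x̄)/τ_n.
Here τ₀ = 1/52.2 = 0.019157 and τ_data = 9/96.5 = 0.093264, so τ_n = 0.112421.
Rearranging for μ₀: μ₀ = (μ_n·τ_n − τ_data·x̄)/τ₀ = (31.9722·0.112421 − 0.093264·37.8) / 0.019157 = 0.068967/0.019157 ≈ 3.6.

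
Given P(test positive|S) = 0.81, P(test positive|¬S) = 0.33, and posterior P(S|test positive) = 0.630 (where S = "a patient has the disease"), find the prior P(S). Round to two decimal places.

Bayes' rule in odds form gives O(S|E) = O(S)·[P(E|S)/P(E|¬S)], hence O(S) = O(S|E)/LR.
Posterior odds = 0.630/(1−0.630) = 1.7027. LR = 0.81/0.33 = 2.4545.
Prior odds = 1.7027/2.4545 = 0.6937, so P(S) = 0.6937/(1+0.6937) ≈ 0.41.

P(S) = 0.41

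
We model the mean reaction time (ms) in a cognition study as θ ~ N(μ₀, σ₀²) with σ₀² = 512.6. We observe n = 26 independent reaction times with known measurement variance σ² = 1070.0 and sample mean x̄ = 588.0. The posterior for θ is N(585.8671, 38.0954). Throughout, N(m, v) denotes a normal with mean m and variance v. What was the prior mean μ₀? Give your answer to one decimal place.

With known observation variance, the Normal–Normal posterior has precision τ_n = τ₀ + n/σ² and mean μ_n = (τ₀μ₀ + (n/σ²)x̄)/τ_n.
Here τ₀ = 1/512.6 = 0.001951 and τ_data = 26/1070.0 = 0.024299, so τ_n = 0.026250.
Rearranging for μ₀: μ₀ = (μ_n·τ_n − τ_data·x̄)/τ₀ = (585.8671·0.026250 − 0.024299·588.0) / 0.001951 = 1.091199/0.001951 ≈ 559.3.

μ₀ = 559.3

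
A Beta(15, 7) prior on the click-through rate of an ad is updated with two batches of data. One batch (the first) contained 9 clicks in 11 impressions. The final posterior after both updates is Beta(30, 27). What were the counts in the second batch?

Sequential conjugate updates are equivalent to a single update on the pooled data, so total successes = posterior α − prior α and total failures = posterior β − prior β.
Total across both batches: 30−15=15 clicks, 27−7=20 non-clicks.
Subtract the first batch: 15−9=6 clicks and 20−2=18 non-clicks.

6 clicks and 18 non-clicks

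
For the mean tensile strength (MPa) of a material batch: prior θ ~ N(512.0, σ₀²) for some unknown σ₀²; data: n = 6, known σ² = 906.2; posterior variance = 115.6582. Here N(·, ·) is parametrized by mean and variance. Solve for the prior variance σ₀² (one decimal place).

σ₀² = 493.8

For the Normal–Normal model with known σ², precisions add: τ_n = τ₀ + n/σ².
So 1/σ₀² = 1/115.6582 − 6/906.2 = 0.008646 − 0.006621 = 0.002025.
Hence σ₀² = 1/0.002025 ≈ 493.8.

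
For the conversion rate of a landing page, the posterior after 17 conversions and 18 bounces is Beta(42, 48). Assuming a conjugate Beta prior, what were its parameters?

Beta(25, 30)

A Beta(α, β) prior with s successes and f failures in binomial data gives a Beta(α+s, β+f) posterior.
Subtract the data counts: 42−17=25, 48−18=30.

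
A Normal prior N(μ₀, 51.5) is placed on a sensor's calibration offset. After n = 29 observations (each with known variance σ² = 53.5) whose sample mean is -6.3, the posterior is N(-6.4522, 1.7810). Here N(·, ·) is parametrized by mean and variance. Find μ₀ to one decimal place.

The posterior mean is a precision-weighted average: μ_n = (τ₀μ₀ + τ_data·x̄)/(τ₀+τ_data), with τ₀=1/σ₀² and τ_data=n/σ².
Here τ₀ = 1/51.5 = 0.019417 and τ_data = 29/53.5 = 0.542056, so τ_n = 0.561473.
Rearranging for μ₀: μ₀ = (μ_n·τ_n − τ_data·x̄)/τ₀ = (-6.4522·0.561473 − 0.542056·-6.3) / 0.019417 = -0.207783/0.019417 ≈ -10.7.

μ₀ = -10.7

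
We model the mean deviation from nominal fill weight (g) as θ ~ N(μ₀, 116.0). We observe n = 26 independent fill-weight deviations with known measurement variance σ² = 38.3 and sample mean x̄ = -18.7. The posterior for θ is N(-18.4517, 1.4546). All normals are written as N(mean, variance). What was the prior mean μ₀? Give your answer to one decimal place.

μ₀ = 1.1

The posterior mean is a precision-weighted average: μ_n = (τ₀μ₀ + τ_data·x̄)/(τ₀+τ_data), with τ₀=1/σ₀² and τ_data=n/σ².
Here τ₀ = 1/116.0 = 0.008621 and τ_data = 26/38.3 = 0.678851, so τ_n = 0.687472.
Rearranging for μ₀: μ₀ = (μ_n·τ_n − τ_data·x̄)/τ₀ = (-18.4517·0.687472 − 0.678851·-18.7) / 0.008621 = 0.009487/0.008621 ≈ 1.1.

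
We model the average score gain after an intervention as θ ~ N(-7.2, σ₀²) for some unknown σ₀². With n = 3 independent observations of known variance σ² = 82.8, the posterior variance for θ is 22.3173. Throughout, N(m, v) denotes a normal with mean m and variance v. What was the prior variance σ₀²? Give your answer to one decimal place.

For the Normal–Normal model with known σ², precisions add: τ_n = τ₀ + n/σ².
So 1/σ₀² = 1/22.3173 − 3/82.8 = 0.044808 − 0.036232 = 0.008576.
Hence σ₀² = 1/0.008576 ≈ 116.6.

σ₀² = 116.6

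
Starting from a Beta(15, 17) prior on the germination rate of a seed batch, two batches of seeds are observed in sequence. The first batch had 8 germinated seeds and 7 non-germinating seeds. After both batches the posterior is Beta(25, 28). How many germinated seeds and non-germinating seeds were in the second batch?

2 germinated seeds and 4 non-germinating seeds

Because Beta–binomial updating is additive in the counts, the combined data contributed (α_post−α_prior, β_post−β_prior) successes and failures.
Total across both batches: 25−15=10 germinated seeds, 28−17=11 non-germinating seeds.
Subtract the first batch: 10−8=2 germinated seeds and 11−7=4 non-germinating seeds.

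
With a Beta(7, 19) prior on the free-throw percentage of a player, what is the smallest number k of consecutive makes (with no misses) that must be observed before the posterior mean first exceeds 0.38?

k = 5

After k makes and 0 misses the posterior is Beta(7+k, 19), with mean (7+k)/(7+19+k).
Set (7+k)/(26+k) > 0.38 and solve: k > (0.38·26 − 7)/(1 − 0.38) = 4.645.
The smallest integer exceeding 4.645 is 5, and checking k=5: (12)/(31) = 0.3871 > 0.38.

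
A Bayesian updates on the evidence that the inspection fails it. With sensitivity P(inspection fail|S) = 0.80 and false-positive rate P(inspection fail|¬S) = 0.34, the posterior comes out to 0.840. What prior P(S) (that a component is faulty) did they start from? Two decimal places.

In odds form, posterior odds = prior odds × likelihood ratio, so prior odds = posterior odds ÷ LR.
Posterior odds = 0.840/(1−0.840) = 5.2500. LR = 0.80/0.34 = 2.3529.
Prior odds = 5.2500/2.3529 = 2.2313, so P(S) = 2.2313/(1+2.2313) ≈ 0.69.

P(S) = 0.69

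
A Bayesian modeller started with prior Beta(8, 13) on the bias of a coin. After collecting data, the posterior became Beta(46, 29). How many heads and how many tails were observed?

Beta is conjugate to the binomial likelihood: posterior = Beta(α+s, β+f).
So s = 46 − 8 = 38 and f = 29 − 13 = 16.

38 heads and 16 tails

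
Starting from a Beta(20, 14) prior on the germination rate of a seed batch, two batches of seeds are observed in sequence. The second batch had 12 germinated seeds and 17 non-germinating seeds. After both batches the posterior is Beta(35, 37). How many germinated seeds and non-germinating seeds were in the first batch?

Sequential conjugate updates are equivalent to a single update on the pooled data, so total successes = posterior α − prior α and total failures = posterior β − prior β.
Total across both batches: 35−20=15 germinated seeds, 37−14=23 non-germinating seeds.
Subtract the second batch: 15−12=3 germinated seeds and 23−17=6 non-germinating seeds.

3 germinated seeds and 6 non-germinating seeds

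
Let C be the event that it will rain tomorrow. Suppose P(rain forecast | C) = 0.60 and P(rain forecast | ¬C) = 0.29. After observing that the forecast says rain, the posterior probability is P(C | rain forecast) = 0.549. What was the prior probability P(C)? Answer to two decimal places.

In odds form, posterior odds = prior odds × likelihood ratio, so prior odds = posterior odds ÷ LR.
Posterior odds = 0.549/(1−0.549) = 1.2173. LR = 0.60/0.29 = 2.0690.
Prior odds = 1.2173/2.0690 = 0.5884, so P(C) = 0.5884/(1+0.5884) ≈ 0.37.

P(C) = 0.37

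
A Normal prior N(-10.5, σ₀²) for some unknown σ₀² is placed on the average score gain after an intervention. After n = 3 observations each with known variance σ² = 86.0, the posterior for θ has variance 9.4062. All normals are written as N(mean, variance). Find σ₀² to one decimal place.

Posterior precision equals prior precision plus data precision: 1/σ_n² = 1/σ₀² + n/σ².
So 1/σ₀² = 1/9.4062 − 3/86.0 = 0.106313 − 0.034884 = 0.071429.
Hence σ₀² = 1/0.071429 ≈ 14.0.

σ₀² = 14.0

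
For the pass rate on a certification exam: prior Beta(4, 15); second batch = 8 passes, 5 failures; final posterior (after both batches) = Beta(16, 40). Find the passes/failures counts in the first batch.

4 passes and 20 failures

Sequential conjugate updates are equivalent to a single update on the pooled data, so total successes = posterior α − prior α and total failures = posterior β − prior β.
Total across both batches: 16−4=12 passes, 40−15=25 failures.
Subtract the second batch: 12−8=4 passes and 25−5=20 failures.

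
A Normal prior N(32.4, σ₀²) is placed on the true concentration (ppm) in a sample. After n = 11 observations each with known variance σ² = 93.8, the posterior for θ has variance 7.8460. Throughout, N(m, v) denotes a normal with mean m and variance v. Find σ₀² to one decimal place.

Posterior precision equals prior precision plus data precision: 1/σ_n² = 1/σ₀² + n/σ².
So 1/σ₀² = 1/7.8460 − 11/93.8 = 0.127453 − 0.117271 = 0.010182.
Hence σ₀² = 1/0.010182 ≈ 98.2.

σ₀² = 98.2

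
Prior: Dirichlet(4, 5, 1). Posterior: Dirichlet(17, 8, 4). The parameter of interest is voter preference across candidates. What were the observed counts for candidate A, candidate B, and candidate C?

counts (13, 3, 3)

For a Dirichlet(α) prior with multinomial counts c, the posterior is Dirichlet(α + c) componentwise.
Counts are posterior − prior componentwise: 17−4=13, 8−5=3, 4−1=3.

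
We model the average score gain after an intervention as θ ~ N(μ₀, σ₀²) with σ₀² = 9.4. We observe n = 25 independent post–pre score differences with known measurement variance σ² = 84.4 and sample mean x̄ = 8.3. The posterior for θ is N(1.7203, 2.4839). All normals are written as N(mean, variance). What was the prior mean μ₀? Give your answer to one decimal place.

The posterior mean is a precision-weighted average: μ_n = (τ₀μ₀ + τ_data·x̄)/(τ₀+τ_data), with τ₀=1/σ₀² and τ_data=n/σ².
Here τ₀ = 1/9.4 = 0.106383 and τ_data = 25/84.4 = 0.296209, so τ_n = 0.402592.
Rearranging for μ₀: μ₀ = (μ_n·τ_n − τ_data·x̄)/τ₀ = (1.7203·0.402592 − 0.296209·8.3) / 0.106383 = -1.765956/0.106383 ≈ -16.6.

μ₀ = -16.6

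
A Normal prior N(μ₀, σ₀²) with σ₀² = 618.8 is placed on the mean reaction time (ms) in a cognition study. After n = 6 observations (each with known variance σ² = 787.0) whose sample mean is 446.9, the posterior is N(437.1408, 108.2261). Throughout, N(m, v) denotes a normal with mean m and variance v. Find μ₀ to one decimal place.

μ₀ = 391.1

With known observation variance, the Normal–Normal posterior has precision τ_n = τ₀ + n/σ² and mean μ_n = (τ₀μ₀ + (n/σ²)x̄)/τ_n.
Here τ₀ = 1/618.8 = 0.001616 and τ_data = 6/787.0 = 0.007624, so τ_n = 0.009240.
Rearranging for μ₀: μ₀ = (μ_n·τ_n − τ_data·x̄)/τ₀ = (437.1408·0.009240 − 0.007624·446.9) / 0.001616 = 0.632015/0.001616 ≈ 391.1.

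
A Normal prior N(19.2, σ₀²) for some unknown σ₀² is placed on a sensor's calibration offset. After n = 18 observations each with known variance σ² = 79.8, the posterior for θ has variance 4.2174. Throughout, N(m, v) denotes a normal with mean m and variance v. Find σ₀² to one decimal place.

σ₀² = 86.6

For the Normal–Normal model with known σ², precisions add: τ_n = τ₀ + n/σ².
So 1/σ₀² = 1/4.2174 − 18/79.8 = 0.237113 − 0.225564 = 0.011549.
Hence σ₀² = 1/0.011549 ≈ 86.6.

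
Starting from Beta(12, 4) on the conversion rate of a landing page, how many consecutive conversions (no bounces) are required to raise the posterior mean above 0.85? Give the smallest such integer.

After k conversions and 0 bounces the posterior is Beta(12+k, 4), with mean (12+k)/(12+4+k).
Set (12+k)/(16+k) > 0.85 and solve: k > (0.85·16 − 12)/(1 − 0.85) = 10.667.
The smallest integer exceeding 10.667 is 11.

k = 11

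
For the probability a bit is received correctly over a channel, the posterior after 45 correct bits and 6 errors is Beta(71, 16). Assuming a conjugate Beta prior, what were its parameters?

Under Beta–binomial conjugacy the posterior parameters are (α+s, β+f).
Subtract the data counts: 71−45=26, 16−6=10.

Beta(26, 10)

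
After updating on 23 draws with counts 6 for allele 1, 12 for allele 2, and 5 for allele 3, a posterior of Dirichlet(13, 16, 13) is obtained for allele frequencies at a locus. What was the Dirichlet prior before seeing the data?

For a Dirichlet(α) prior with multinomial counts c, the posterior is Dirichlet(α + c) componentwise.
Subtract each count from the matching posterior parameter: 13−6=7, 16−12=4, 13−5=8.

Dirichlet(7, 4, 8)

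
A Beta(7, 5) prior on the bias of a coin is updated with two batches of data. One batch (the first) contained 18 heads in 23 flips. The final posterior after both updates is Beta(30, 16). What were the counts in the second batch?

Sequential conjugate updates are equivalent to a single update on the pooled data, so total successes = posterior α − prior α and total failures = posterior β − prior β.
Total across both batches: 30−7=23 heads, 16−5=11 tails.
Subtract the first batch: 23−18=5 heads and 11−5=6 tails.

5 heads and 6 tails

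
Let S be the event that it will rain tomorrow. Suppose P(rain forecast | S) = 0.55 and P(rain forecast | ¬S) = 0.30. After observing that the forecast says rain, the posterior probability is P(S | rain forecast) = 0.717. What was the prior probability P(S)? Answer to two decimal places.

P(S) = 0.58

In odds form, posterior odds = prior odds × likelihood ratio, so prior odds = posterior odds ÷ LR.
Posterior odds = 0.717/(1−0.717) = 2.5336. LR = 0.55/0.30 = 1.8333.
Prior odds = 2.5336/1.8333 = 1.3820, so P(S) = 1.3820/(1+1.3820) ≈ 0.58.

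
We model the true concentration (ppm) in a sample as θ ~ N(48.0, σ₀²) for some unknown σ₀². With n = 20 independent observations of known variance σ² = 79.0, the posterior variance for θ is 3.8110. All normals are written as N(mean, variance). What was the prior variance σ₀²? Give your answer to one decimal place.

σ₀² = 108.3

Posterior precision equals prior precision plus data precision: 1/σ_n² = 1/σ₀² + n/σ².
So 1/σ₀² = 1/3.8110 − 20/79.0 = 0.262398 − 0.253165 = 0.009233.
Hence σ₀² = 1/0.009233 ≈ 108.3.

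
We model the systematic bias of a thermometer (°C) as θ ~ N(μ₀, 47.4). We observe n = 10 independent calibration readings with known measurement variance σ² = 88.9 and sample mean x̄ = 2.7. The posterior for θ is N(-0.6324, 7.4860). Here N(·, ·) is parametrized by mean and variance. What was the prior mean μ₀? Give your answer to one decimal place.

μ₀ = -18.4

With known observation variance, the Normal–Normal posterior has precision τ_n = τ₀ + n/σ² and mean μ_n = (τ₀μ₀ + (n/σ²)x̄)/τ_n.
Here τ₀ = 1/47.4 = 0.021097 and τ_data = 10/88.9 = 0.112486, so τ_n = 0.133583.
Rearranging for μ₀: μ₀ = (μ_n·τ_n − τ_data·x̄)/τ₀ = (-0.6324·0.133583 − 0.112486·2.7) / 0.021097 = -0.388190/0.021097 ≈ -18.4.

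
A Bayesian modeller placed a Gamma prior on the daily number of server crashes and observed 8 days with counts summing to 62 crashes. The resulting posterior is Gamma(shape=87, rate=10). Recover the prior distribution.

Gamma(shape=25, rate=2)

A Gamma(α, β) prior (rate parametrization) on a Poisson rate with n observations summing to S gives posterior Gamma(α+S, β+n).
So α = 87 − 62 = 25 and β = 10 − 8 = 2.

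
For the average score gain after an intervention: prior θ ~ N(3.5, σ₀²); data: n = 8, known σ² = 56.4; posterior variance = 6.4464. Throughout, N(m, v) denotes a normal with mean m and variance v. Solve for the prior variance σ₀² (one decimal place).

For the Normal–Normal model with known σ², precisions add: τ_n = τ₀ + n/σ².
So 1/σ₀² = 1/6.4464 − 8/56.4 = 0.155125 − 0.141844 = 0.013281.
Hence σ₀² = 1/0.013281 ≈ 75.3.

σ₀² = 75.3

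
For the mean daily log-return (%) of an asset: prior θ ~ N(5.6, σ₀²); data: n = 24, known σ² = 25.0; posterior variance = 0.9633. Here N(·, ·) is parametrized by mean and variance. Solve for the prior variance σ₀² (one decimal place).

Posterior precision equals prior precision plus data precision: 1/σ_n² = 1/σ₀² + n/σ².
So 1/σ₀² = 1/0.9633 − 24/25.0 = 1.038098 − 0.960000 = 0.078098.
Hence σ₀² = 1/0.078098 ≈ 12.8.

σ₀² = 12.8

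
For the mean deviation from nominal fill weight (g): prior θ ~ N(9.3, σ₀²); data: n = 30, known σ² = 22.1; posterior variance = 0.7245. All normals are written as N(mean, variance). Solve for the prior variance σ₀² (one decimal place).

For the Normal–Normal model with known σ², precisions add: τ_n = τ₀ + n/σ².
So 1/σ₀² = 1/0.7245 − 30/22.1 = 1.380262 − 1.357466 = 0.022796.
Hence σ₀² = 1/0.022796 ≈ 43.9.

σ₀² = 43.9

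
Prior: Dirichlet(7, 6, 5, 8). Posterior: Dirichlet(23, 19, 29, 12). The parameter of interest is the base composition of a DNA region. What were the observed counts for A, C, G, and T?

counts (16, 13, 24, 4)

For a Dirichlet(α) prior with multinomial counts c, the posterior is Dirichlet(α + c) componentwise.
Counts are posterior − prior componentwise: 23−7=16, 19−6=13, 29−5=24, 12−8=4.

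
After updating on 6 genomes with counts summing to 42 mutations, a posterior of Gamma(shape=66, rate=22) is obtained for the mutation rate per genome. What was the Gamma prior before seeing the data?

A Gamma(α, β) prior (rate parametrization) on a Poisson rate with n observations summing to S gives posterior Gamma(α+S, β+n).
So α = 66 − 42 = 24 and β = 22 − 6 = 16.

Gamma(shape=24, rate=16)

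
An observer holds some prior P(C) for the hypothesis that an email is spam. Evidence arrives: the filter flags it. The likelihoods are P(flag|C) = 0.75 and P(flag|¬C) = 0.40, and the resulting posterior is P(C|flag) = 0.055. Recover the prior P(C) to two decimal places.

P(C) = 0.03

Bayes' rule in odds form gives O(C|E) = O(C)·[P(E|C)/P(E|¬C)], hence O(C) = O(C|E)/LR.
Posterior odds = 0.055/(1−0.055) = 0.0582. LR = 0.75/0.40 = 1.8750.
Prior odds = 0.0582/1.8750 = 0.0310, so P(C) = 0.0310/(1+0.0310) ≈ 0.03.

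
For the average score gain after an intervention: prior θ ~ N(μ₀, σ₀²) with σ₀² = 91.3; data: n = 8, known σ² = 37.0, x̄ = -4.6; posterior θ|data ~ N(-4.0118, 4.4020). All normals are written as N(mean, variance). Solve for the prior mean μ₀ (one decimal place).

μ₀ = 7.6

With known observation variance, the Normal–Normal posterior has precision τ_n = τ₀ + n/σ² and mean μ_n = (τ₀μ₀ + (n/σ²)x̄)/τ_n.
Here τ₀ = 1/91.3 = 0.010953 and τ_data = 8/37.0 = 0.216216, so τ_n = 0.227169.
Rearranging for μ₀: μ₀ = (μ_n·τ_n − τ_data·x̄)/τ₀ = (-4.0118·0.227169 − 0.216216·-4.6) / 0.010953 = 0.083237/0.010953 ≈ 7.6.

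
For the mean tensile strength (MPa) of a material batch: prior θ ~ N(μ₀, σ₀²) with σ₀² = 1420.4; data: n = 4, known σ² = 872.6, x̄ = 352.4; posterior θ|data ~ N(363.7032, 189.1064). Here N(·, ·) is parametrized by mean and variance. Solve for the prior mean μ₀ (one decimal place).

μ₀ = 437.3

The posterior mean is a precision-weighted average: μ_n = (τ₀μ₀ + τ_data·x̄)/(τ₀+τ_data), with τ₀=1/σ₀² and τ_data=n/σ².
Here τ₀ = 1/1420.4 = 0.000704 and τ_data = 4/872.6 = 0.004584, so τ_n = 0.005288.
Rearranging for μ₀: μ₀ = (μ_n·τ_n − τ_data·x̄)/τ₀ = (363.7032·0.005288 − 0.004584·352.4) / 0.000704 = 0.307861/0.000704 ≈ 437.3.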